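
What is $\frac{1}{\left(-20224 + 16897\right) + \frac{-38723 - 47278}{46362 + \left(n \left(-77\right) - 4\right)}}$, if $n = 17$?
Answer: $- \frac{45049}{149964024} \approx -0.0003004$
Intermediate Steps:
$\frac{1}{\left(-20224 + 16897\right) + \frac{-38723 - 47278}{46362 + \left(n \left(-77\right) - 4\right)}} = \frac{1}{\left(-20224 + 16897\right) + \frac{-38723 - 47278}{46362 + \left(17 \left(-77\right) - 4\right)}} = \frac{1}{-3327 - \frac{86001}{46362 - 1313}} = \frac{1}{-3327 - \frac{86001}{45049}} = \frac{1}{- \frac{149964024}{45049}} = - \frac{45049}{149964024}$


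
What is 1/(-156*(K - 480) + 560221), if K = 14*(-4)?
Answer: 1/643837 ≈ 1.5532e-6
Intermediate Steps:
K = -56
1/(-156*(K - 480) + 560221) = 1/(-156*(-56 - 480) + 560221) = 1/(-156*(-536) + 560221) = 1/(83616 + 560221) = 1/643837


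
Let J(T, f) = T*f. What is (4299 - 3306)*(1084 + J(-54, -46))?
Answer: 3543024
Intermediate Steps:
(4299 - 3306)*(1084 + J(-54, -46)) = (4299 - 3306)*(1084 - 54*(-46)) = 993*(1084 + 2484) = 993*3568 = 3543024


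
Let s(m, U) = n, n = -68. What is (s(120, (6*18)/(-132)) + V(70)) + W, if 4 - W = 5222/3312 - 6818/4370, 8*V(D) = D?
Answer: -8694527/157320 ≈ -55.266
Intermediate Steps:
V(D) = D/8
s(m, U) = -68
W = 626683/157320 (W = 4 - (5222/3312 - 6818/4370) = 4 - (5222*(1/3312) - 6818*1/4370) = 4 - (2611/1656 - 3409/2185) = 4 - 1*2597/157320 = 4 - 2597/157320 = 626683/157320 ≈ 3.9835)
(s(120, (6*18)/(-132)) + V(70)) + W = (-68 + (1/8)*70) + 626683/157320 = (-68 + 35/4) + 626683/157320 = -237/4 + 626683/157320 = -8694527/157320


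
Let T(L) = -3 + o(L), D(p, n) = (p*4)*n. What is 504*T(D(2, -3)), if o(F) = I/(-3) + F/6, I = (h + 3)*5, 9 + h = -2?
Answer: 3192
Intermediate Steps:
h = -11 (h = -9 - 2 = -11)
I = -40 (I = (-11 + 3)*5 = -8*5 = -40)
o(F) = 40/3 + F/6 (o(F) = -40/(-3) + F/6 = -40*(-1/3) + F*(1/6) = 40/3 + F/6)
D(p, n) = 4*n*p (D(p, n) = (4*p)*n = 4*n*p)
T(L) = 31/3 + L/6 (T(L) = -3 + (40/3 + L/6) = 31/3 + L/6)
504*T(D(2, -3)) = 504*(31/3 + (4*(-3)*2)/6) = 504*(31/3 + (1/6)*(-24)) = 504*(31/3 - 4) = 504*(19/3) = 3192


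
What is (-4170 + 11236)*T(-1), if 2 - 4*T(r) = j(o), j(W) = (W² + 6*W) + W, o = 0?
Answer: 3533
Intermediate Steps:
j(W) = W² + 7*W
T(r) = ½ (T(r) = ½ - 0*(7 + 0) = ½ - 0*7 = ½ - ¼*0 = ½ + 0 = ½)
(-4170 + 11236)*T(-1) = (-4170 + 11236)*(½) = 7066*(½) = 3533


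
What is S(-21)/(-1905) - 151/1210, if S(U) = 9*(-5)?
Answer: -15547/153670 ≈ -0.10117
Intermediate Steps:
S(U) = -45
S(-21)/(-1905) - 151/1210 = -45/(-1905) - 151/1210 = -45*(-1/1905) - 151*1/1210 = 3/127 - 151/1210 = -15547/153670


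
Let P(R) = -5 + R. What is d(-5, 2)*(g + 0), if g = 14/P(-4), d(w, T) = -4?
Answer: 56/9 ≈ 6.2222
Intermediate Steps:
g = -14/9 (g = 14/(-5 - 4) = 14/(-9) = 14*(-1/9) = -14/9 ≈ -1.5556)
d(-5, 2)*(g + 0) = -4*(-14/9 + 0) = -4*(-14/9) = 56/9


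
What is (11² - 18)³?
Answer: 1092727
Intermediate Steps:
(11² - 18)³ = (121 - 18)³ = 103³ = 1092727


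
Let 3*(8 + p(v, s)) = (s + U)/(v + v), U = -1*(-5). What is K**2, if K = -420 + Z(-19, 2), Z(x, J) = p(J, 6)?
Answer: 26265625/144 ≈ 1.8240e+5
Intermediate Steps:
U = 5
p(v, s) = -8 + (5 + s)/(6*v) (p(v, s) = -8 + ((s + 5)/(v + v))/3 = -8 + ((5 + s)/((2*v)))/3 = -8 + ((5 + s)*(1/(2*v)))/3 = -8 + ((5 + s)/(2*v))/3 = -8 + (5 + s)/(6*v))
Z(x, J) = (11 - 48*J)/(6*J) (Z(x, J) = (5 + 6 - 48*J)/(6*J) = (11 - 48*J)/(6*J))
K = -5125/12 (K = -420 + (-8 + (11/6)/2) = -420 + (-8 + (11/6)*(1/2)) = -420 + (-8 + 11/12) = -420 - 85/12 = -5125/12 ≈ -427.08)
K**2 = (-5125/12)**2 = 26265625/144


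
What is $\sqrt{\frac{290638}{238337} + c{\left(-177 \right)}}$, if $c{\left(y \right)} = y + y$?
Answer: $\frac{2 i \sqrt{5009883065605}}{238337} \approx 18.782 i$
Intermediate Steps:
$c{\left(y \right)} = 2 y$
$\sqrt{\frac{290638}{238337} + c{\left(-177 \right)}} = \sqrt{\frac{290638}{238337} + 2 \left(-177\right)} = \sqrt{290638 \cdot \frac{1}{238337} - 354} = \sqrt{\frac{290638}{238337} - 354} = \sqrt{- \frac{84080660}{238337}} = \frac{2 i \sqrt{5009883065605}}{238337}$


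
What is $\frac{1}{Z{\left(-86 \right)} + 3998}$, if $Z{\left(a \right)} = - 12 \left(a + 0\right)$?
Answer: $\frac{1}{5030} \approx 0.00019881$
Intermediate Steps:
$Z{\left(a \right)} = - 12 a$
$\frac{1}{Z{\left(-86 \right)} + 3998} = \frac{1}{\left(-12\right) \left(-86\right) + 3998} = \frac{1}{1032 + 3998} = \frac{1}{5030}$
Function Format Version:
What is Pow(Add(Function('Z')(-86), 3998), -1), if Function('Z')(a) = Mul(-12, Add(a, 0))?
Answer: Rational(1, 5030) ≈ 0.00019881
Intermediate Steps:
Function('Z')(a) = Mul(-12, a)
Pow(Add(Function('Z')(-86), 3998), -1) = Pow(Add(Mul(-12, -86), 3998), -1) = Pow(Add(1032, 3998), -1) = Pow(5030, -1) = Rational(1, 5030)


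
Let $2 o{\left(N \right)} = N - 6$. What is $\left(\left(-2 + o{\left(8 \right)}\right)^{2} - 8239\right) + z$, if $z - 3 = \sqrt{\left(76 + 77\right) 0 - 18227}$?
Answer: $-8235 + i \sqrt{18227} \approx -8235.0 + 135.01 i$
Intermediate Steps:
$o{\left(N \right)} = -3 + \frac{N}{2}$ ($o{\left(N \right)} = \frac{N - 6}{2} = \frac{-6 + N}{2} = -3 + \frac{N}{2}$)
$z = 3 + i \sqrt{18227}$ ($z = 3 + \sqrt{\left(76 + 77\right) 0 - 18227} = 3 + \sqrt{153 \cdot 0 - 18227} = 3 + \sqrt{0 - 18227} = 3 + \sqrt{-18227} = 3 + i \sqrt{18227} \approx 3.0 + 135.01 i$)
$\left(\left(-2 + o{\left(8 \right)}\right)^{2} - 8239\right) + z = \left(\left(-2 + \left(-3 + \frac{1}{2} \cdot 8\right)\right)^{2} - 8239\right) + \left(3 + i \sqrt{18227}\right) = \left(\left(-2 + \left(-3 + 4\right)\right)^{2} - 8239\right) + \left(3 + i \sqrt{18227}\right) = \left(\left(-2 + 1\right)^{2} - 8239\right) + \left(3 + i \sqrt{18227}\right) = \left(\left(-1\right)^{2} - 8239\right) + \left(3 + i \sqrt{18227}\right) = \left(1 - 8239\right) + \left(3 + i \sqrt{18227}\right) = -8238 + \left(3 + i \sqrt{18227}\right) = -8235 + i \sqrt{18227}$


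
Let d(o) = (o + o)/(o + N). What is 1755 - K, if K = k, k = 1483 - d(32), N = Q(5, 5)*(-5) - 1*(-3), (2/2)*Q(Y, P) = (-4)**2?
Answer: 12176/45 ≈ 270.58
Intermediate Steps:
Q(Y, P) = 16 (Q(Y, P) = (-4)**2 = 16)
N = -77 (N = 16*(-5) - 1*(-3) = -80 + 3 = -77)
d(o) = 2*o/(-77 + o) (d(o) = (o + o)/(o - 77) = (2*o)/(-77 + o) = 2*o/(-77 + o))
k = 66799/45 (k = 1483 - 2*32/(-77 + 32) = 1483 - 2*32/(-45) = 1483 - 2*32*(-1)/45 = 1483 - 1*(-64/45) = 1483 + 64/45 = 66799/45 ≈ 1484.4)
K = 66799/45 ≈ 1484.4
1755 - K = 1755 - 1*66799/45 = 1755 - 66799/45 = 12176/45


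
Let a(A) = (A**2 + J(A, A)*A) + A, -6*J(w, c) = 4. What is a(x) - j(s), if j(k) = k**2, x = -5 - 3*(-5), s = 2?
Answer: 298/3 ≈ 99.333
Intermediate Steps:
J(w, c) = -2/3 (J(w, c) = -1/6*4 = -2/3)
x = 10 (x = -5 + 15 = 10)
a(A) = A**2 + A/3 (a(A) = (A**2 - 2*A/3) + A = A**2 + A/3)
a(x) - j(s) = 10*(1/3 + 10) - 1*2**2 = 10*(31/3) - 1*4 = 310/3 - 4 = 298/3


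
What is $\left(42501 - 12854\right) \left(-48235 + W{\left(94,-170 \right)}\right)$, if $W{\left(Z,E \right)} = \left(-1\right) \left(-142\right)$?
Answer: $-1425813171$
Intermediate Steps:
$W{\left(Z,E \right)} = 142$
$\left(42501 - 12854\right) \left(-48235 + W{\left(94,-170 \right)}\right) = \left(42501 - 12854\right) \left(-48235 + 142\right) = 29647 \left(-48093\right) = -1425813171$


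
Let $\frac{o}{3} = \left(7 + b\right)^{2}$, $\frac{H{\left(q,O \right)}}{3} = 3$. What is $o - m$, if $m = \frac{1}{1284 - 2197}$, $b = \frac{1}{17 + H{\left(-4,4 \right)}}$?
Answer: $\frac{91727047}{617188} \approx 148.62$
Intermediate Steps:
$H{\left(q,O \right)} = 9$ ($H{\left(q,O \right)} = 3 \cdot 3 = 9$)
$b = \frac{1}{26}$ ($b = \frac{1}{17 + 9} = \frac{1}{26} \approx 0.038462$)
$m = - \frac{1}{913}$ ($m = \frac{1}{1284 - 2197} = \frac{1}{-913} = - \frac{1}{913} \approx -0.0010953$)
$o = \frac{100467}{676}$ ($o = 3 \left(7 + \frac{1}{26}\right)^{2} = 3 \left(\frac{183}{26}\right)^{2} = 3 \cdot \frac{33489}{676} = \frac{100467}{676} \approx 148.62$)
$o - m = \frac{100467}{676} - - \frac{1}{913} = \frac{100467}{676} + \frac{1}{913} = \frac{91727047}{617188}$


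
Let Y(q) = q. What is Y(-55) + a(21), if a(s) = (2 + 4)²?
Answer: -19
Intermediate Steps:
a(s) = 36 (a(s) = 6² = 36)
Y(-55) + a(21) = -55 + 36 = -19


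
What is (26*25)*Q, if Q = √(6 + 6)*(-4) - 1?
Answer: -650 - 5200*√3 ≈ -9656.7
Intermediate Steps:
Q = -1 - 8*√3 (Q = √12*(-4) - 1 = (2*√3)*(-4) - 1 = -8*√3 - 1 = -1 - 8*√3 ≈ -14.856)
(26*25)*Q = (26*25)*(-1 - 8*√3) = 650*(-1 - 8*√3) = -650 - 5200*√3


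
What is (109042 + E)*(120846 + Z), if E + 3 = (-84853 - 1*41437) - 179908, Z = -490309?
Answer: 72842955617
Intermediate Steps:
E = -306201 (E = -3 + ((-84853 - 1*41437) - 179908) = -3 + ((-84853 - 41437) - 179908) = -3 + (-126290 - 179908) = -3 - 306198 = -306201)
(109042 + E)*(120846 + Z) = (109042 - 306201)*(120846 - 490309) = -197159*(-369463) = 72842955617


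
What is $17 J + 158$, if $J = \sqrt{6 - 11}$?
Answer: $158 + 17 i \sqrt{5} \approx 158.0 + 38.013 i$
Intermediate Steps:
$J = i \sqrt{5}$ ($J = \sqrt{-5} = i \sqrt{5} \approx 2.2361 i$)
$17 J + 158 = 17 i \sqrt{5} + 158 = 158 + 17 i \sqrt{5}$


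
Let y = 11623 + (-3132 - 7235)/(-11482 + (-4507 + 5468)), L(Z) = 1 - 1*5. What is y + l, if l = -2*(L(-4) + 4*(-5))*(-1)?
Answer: 17398706/1503 ≈ 11576.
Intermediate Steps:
L(Z) = -4 (L(Z) = 1 - 5 = -4)
y = 17470850/1503 (y = 11623 - 10367/(-11482 + 961) = 11623 - 10367/(-10521) = 11623 - 10367*(-1/10521) = 11623 + 1481/1503 = 17470850/1503 ≈ 11624.)
l = -48 (l = -2*(-4 + 4*(-5))*(-1) = -2*(-4 - 20)*(-1) = -2*(-24)*(-1) = 48*(-1) = -48)
y + l = 17470850/1503 - 48 = 17398706/1503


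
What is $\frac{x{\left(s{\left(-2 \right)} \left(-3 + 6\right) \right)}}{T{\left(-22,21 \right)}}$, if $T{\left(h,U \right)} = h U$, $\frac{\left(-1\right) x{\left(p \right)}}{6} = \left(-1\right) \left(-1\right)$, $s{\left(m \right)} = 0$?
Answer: $\frac{1}{77} \approx 0.012987$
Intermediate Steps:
$x{\left(p \right)} = -6$ ($x{\left(p \right)} = - 6 \left(\left(-1\right) \left(-1\right)\right) = \left(-6\right) 1 = -6$)
$T{\left(h,U \right)} = U h$
$\frac{x{\left(s{\left(-2 \right)} \left(-3 + 6\right) \right)}}{T{\left(-22,21 \right)}} = - \frac{6}{21 \left(-22\right)} = - \frac{6}{-462} = \left(-6\right) \left(- \frac{1}{462}\right) = \frac{1}{77}$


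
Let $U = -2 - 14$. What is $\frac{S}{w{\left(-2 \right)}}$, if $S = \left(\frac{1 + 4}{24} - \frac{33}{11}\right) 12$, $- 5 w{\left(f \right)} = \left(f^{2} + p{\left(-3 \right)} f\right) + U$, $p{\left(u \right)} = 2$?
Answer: $- \frac{335}{32} \approx -10.469$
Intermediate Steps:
$U = -16$
$w{\left(f \right)} = \frac{16}{5} - \frac{2 f}{5} - \frac{f^{2}}{5}$ ($w{\left(f \right)} = - \frac{\left(f^{2} + 2 f\right) - 16}{5} = - \frac{-16 + f^{2} + 2 f}{5} = \frac{16}{5} - \frac{2 f}{5} - \frac{f^{2}}{5}$)
$S = - \frac{67}{2}$ ($S = \left(5 \cdot \frac{1}{24} - 3\right) 12 = \left(\frac{5}{24} - 3\right) 12 = \left(- \frac{67}{24}\right) 12 = - \frac{67}{2} \approx -33.5$)
$\frac{S}{w{\left(-2 \right)}} = - \frac{67}{2 \left(\frac{16}{5} - - \frac{4}{5} - \frac{\left(-2\right)^{2}}{5}\right)} = - \frac{67}{2 \left(\frac{16}{5} + \frac{4}{5} - \frac{4}{5}\right)} = - \frac{67}{2 \cdot \frac{16}{5}} = \left(- \frac{67}{2}\right) \frac{5}{16} = - \frac{335}{32}$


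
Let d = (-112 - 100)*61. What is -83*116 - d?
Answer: 3304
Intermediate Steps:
d = -12932 (d = -212*61 = -12932)
-83*116 - d = -83*116 - 1*(-12932) = -9628 + 12932 = 3304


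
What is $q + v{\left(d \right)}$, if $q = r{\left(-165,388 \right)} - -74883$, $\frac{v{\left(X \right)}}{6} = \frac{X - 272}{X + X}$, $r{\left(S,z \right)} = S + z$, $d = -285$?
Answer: $\frac{7135627}{95} \approx 75112.0$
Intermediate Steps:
$v{\left(X \right)} = \frac{3 \left(-272 + X\right)}{X}$ ($v{\left(X \right)} = 6 \frac{X - 272}{X + X} = 6 \frac{-272 + X}{2 X} = \frac{3 \left(-272 + X\right)}{X}$)
$q = 75106$ ($q = \left(-165 + 388\right) - -74883 = 223 + 74883 = 75106$)
$q + v{\left(d \right)} = 75106 + \left(3 - \frac{816}{-285}\right) = 75106 + \left(3 - - \frac{272}{95}\right) = 75106 + \left(3 + \frac{272}{95}\right) = 75106 + \frac{557}{95} = \frac{7135627}{95}$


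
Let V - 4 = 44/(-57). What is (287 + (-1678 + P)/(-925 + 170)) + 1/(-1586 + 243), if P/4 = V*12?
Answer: 5568000534/19265335 ≈ 289.02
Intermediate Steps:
V = 184/57 (V = 4 + 44/(-57) = 4 + 44*(-1/57) = 4 - 44/57 = 184/57 ≈ 3.2281)
P = 2944/19 (P = 4*((184/57)*12) = 4*(736/19) = 2944/19 ≈ 154.95)
(287 + (-1678 + P)/(-925 + 170)) + 1/(-1586 + 243) = (287 + (-1678 + 2944/19)/(-925 + 170)) + 1/(-1586 + 243) = (287 - 28938/19/(-755)) + 1/(-1343) = (287 - 28938/19*(-1/755)) - 1/1343 = (287 + 28938/14345) - 1/1343 = 4145953/14345 - 1/1343 = 5568000534/19265335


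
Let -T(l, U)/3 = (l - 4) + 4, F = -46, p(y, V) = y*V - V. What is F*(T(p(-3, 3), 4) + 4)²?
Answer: -73600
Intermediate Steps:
p(y, V) = -V + V*y (p(y, V) = V*y - V = -V + V*y)
T(l, U) = -3*l (T(l, U) = -3*((l - 4) + 4) = -3*((-4 + l) + 4) = -3*l)
F*(T(p(-3, 3), 4) + 4)² = -46*(-9*(-1 - 3) + 4)² = -46*(-9*(-4) + 4)² = -46*(-3*(-12) + 4)² = -46*(36 + 4)² = -46*40² = -46*1600 = -73600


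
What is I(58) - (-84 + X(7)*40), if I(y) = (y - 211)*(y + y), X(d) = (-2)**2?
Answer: -17824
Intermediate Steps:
X(d) = 4
I(y) = 2*y*(-211 + y) (I(y) = (-211 + y)*(2*y) = 2*y*(-211 + y))
I(58) - (-84 + X(7)*40) = 2*58*(-211 + 58) - (-84 + 4*40) = 2*58*(-153) - (-84 + 160) = -17748 - 1*76 = -17748 - 76 = -17824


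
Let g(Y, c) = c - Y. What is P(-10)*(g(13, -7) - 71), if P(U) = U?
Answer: 910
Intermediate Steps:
P(-10)*(g(13, -7) - 71) = -10*((-7 - 1*13) - 71) = -10*((-7 - 13) - 71) = -10*(-20 - 71) = -10*(-91) = 910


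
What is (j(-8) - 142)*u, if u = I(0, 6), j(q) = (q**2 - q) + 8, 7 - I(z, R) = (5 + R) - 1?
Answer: 186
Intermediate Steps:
I(z, R) = 3 - R (I(z, R) = 7 - ((5 + R) - 1) = 7 - (4 + R) = 7 + (-4 - R) = 3 - R)
j(q) = 8 + q**2 - q
u = -3 (u = 3 - 1*6 = 3 - 6 = -3)
(j(-8) - 142)*u = ((8 + (-8)**2 - 1*(-8)) - 142)*(-3) = ((8 + 64 + 8) - 142)*(-3) = (80 - 142)*(-3) = -62*(-3) = 186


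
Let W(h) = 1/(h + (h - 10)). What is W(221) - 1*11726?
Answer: -5065631/432 ≈ -11726.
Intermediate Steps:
W(h) = 1/(-10 + 2*h) (W(h) = 1/(h + (-10 + h)) = 1/(-10 + 2*h))
W(221) - 1*11726 = 1/(2*(-5 + 221)) - 1*11726 = (½)/216 - 11726 = (½)*(1/216) - 11726 = 1/432 - 11726 = -5065631/432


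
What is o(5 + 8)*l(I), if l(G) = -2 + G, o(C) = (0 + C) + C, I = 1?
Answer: -26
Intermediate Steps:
o(C) = 2*C (o(C) = C + C = 2*C)
o(5 + 8)*l(I) = (2*(5 + 8))*(-2 + 1) = (2*13)*(-1) = 26*(-1) = -26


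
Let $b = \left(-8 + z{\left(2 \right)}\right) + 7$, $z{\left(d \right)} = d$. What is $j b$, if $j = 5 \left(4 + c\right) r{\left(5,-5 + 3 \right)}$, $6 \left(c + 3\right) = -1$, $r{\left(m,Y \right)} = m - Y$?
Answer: $\frac{175}{6} \approx 29.167$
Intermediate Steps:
$c = - \frac{19}{6}$ ($c = -3 + \frac{1}{6} \left(-1\right) = -3 - \frac{1}{6} = - \frac{19}{6} \approx -3.1667$)
$b = 1$ ($b = \left(-8 + 2\right) + 7 = -6 + 7 = 1$)
$j = \frac{175}{6}$ ($j = 5 \left(4 - \frac{19}{6}\right) \left(5 - \left(-5 + 3\right)\right) = 5 \cdot \frac{5}{6} \left(5 - -2\right) = \frac{25 \left(5 + 2\right)}{6} = \frac{25}{6} \cdot 7 = \frac{175}{6} \approx 29.167$)
$j b = \frac{175}{6} \cdot 1 = \frac{175}{6}$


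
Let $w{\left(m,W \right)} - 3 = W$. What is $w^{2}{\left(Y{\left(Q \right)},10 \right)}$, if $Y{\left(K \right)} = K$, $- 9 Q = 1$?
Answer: $169$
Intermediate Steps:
$Q = - \frac{1}{9}$ ($Q = \left(- \frac{1}{9}\right) 1 = - \frac{1}{9} \approx -0.11111$)
$w{\left(m,W \right)} = 3 + W$
$w^{2}{\left(Y{\left(Q \right)},10 \right)} = \left(3 + 10\right)^{2} = 13^{2} = 169$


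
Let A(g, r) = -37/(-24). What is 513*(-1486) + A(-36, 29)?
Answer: -18295595/24 ≈ -7.6232e+5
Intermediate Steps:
A(g, r) = 37/24 (A(g, r) = -37*(-1/24) = 37/24)
513*(-1486) + A(-36, 29) = 513*(-1486) + 37/24 = -762318 + 37/24 = -18295595/24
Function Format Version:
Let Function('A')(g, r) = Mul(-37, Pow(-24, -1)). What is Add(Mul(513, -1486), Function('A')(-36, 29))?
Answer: Rational(-18295595, 24) ≈ -7.6232e+5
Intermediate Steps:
Function('A')(g, r) = Rational(37, 24) (Function('A')(g, r) = Mul(-37, Rational(-1, 24)) = Rational(37, 24))
Add(Mul(513, -1486), Function('A')(-36, 29)) = Add(Mul(513, -1486), Rational(37, 24)) = Add(-762318, Rational(37, 24)) = Rational(-18295595, 24)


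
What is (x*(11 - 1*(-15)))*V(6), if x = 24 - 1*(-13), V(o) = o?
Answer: 5772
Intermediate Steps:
x = 37 (x = 24 + 13 = 37)
(x*(11 - 1*(-15)))*V(6) = (37*(11 - 1*(-15)))*6 = (37*(11 + 15))*6 = (37*26)*6 = 962*6 = 5772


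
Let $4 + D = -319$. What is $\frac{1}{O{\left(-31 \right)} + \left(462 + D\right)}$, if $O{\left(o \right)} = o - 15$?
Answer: $\frac{1}{93} \approx 0.010753$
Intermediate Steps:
$O{\left(o \right)} = -15 + o$
$D = -323$ ($D = -4 - 319 = -323$)
$\frac{1}{O{\left(-31 \right)} + \left(462 + D\right)} = \frac{1}{\left(-15 - 31\right) + \left(462 - 323\right)} = \frac{1}{-46 + 139} = \frac{1}{93}$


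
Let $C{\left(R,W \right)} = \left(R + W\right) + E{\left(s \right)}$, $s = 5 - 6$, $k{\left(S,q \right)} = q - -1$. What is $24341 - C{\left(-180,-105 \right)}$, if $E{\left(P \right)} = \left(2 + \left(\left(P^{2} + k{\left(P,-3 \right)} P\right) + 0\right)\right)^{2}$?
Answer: $24601$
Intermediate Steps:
$k{\left(S,q \right)} = 1 + q$ ($k{\left(S,q \right)} = q + 1 = 1 + q$)
$s = -1$
$E{\left(P \right)} = \left(2 + P^{2} - 2 P\right)^{2}$ ($E{\left(P \right)} = \left(2 + \left(\left(P^{2} + \left(1 - 3\right) P\right) + 0\right)\right)^{2} = \left(2 + \left(\left(P^{2} - 2 P\right) + 0\right)\right)^{2} = \left(2 + \left(P^{2} - 2 P\right)\right)^{2} = \left(2 + P^{2} - 2 P\right)^{2}$)
$C{\left(R,W \right)} = 25 + R + W$ ($C{\left(R,W \right)} = \left(R + W\right) + \left(2 + \left(-1\right)^{2} - -2\right)^{2} = \left(R + W\right) + \left(2 + 1 + 2\right)^{2} = \left(R + W\right) + 5^{2} = \left(R + W\right) + 25 = 25 + R + W$)
$24341 - C{\left(-180,-105 \right)} = 24341 - \left(25 - 180 - 105\right) = 24341 - -260 = 24341 + 260 = 24601$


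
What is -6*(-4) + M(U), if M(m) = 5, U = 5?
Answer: 29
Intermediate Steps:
-6*(-4) + M(U) = -6*(-4) + 5 = 24 + 5 = 29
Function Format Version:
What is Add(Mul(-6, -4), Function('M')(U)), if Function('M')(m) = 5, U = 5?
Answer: 29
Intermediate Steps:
Add(Mul(-6, -4), Function('M')(U)) = Add(Mul(-6, -4), 5) = Add(24, 5) = 29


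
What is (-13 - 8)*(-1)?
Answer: 21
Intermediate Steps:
(-13 - 8)*(-1) = -21*(-1) = 21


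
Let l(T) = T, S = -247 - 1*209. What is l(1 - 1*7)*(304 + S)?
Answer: 912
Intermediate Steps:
S = -456 (S = -247 - 209 = -456)
l(1 - 1*7)*(304 + S) = (1 - 1*7)*(304 - 456) = (1 - 7)*(-152) = -6*(-152) = 912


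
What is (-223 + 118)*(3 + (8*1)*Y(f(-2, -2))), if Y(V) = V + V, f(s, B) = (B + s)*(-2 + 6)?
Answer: 26565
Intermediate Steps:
f(s, B) = 4*B + 4*s (f(s, B) = (B + s)*4 = 4*B + 4*s)
Y(V) = 2*V
(-223 + 118)*(3 + (8*1)*Y(f(-2, -2))) = (-223 + 118)*(3 + (8*1)*(2*(4*(-2) + 4*(-2)))) = -105*(3 + 8*(2*(-8 - 8))) = -105*(3 + 8*(2*(-16))) = -105*(3 + 8*(-32)) = -105*(3 - 256) = -105*(-253) = 26565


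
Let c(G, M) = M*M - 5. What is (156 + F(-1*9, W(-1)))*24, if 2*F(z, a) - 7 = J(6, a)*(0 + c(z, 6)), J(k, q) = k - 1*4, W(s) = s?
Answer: 4572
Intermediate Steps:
J(k, q) = -4 + k (J(k, q) = k - 4 = -4 + k)
c(G, M) = -5 + M² (c(G, M) = M² - 5 = -5 + M²)
F(z, a) = 69/2 (F(z, a) = 7/2 + ((-4 + 6)*(0 + (-5 + 6²)))/2 = 7/2 + (2*(0 + (-5 + 36)))/2 = 7/2 + (2*(0 + 31))/2 = 7/2 + (2*31)/2 = 7/2 + (½)*62 = 7/2 + 31 = 69/2)
(156 + F(-1*9, W(-1)))*24 = (156 + 69/2)*24 = (381/2)*24 = 4572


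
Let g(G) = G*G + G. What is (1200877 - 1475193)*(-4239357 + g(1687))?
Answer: 381765851516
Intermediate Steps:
g(G) = G + G**2 (g(G) = G**2 + G = G + G**2)
(1200877 - 1475193)*(-4239357 + g(1687)) = (1200877 - 1475193)*(-4239357 + 1687*(1 + 1687)) = -274316*(-4239357 + 1687*1688) = -274316*(-4239357 + 2847656) = -274316*(-1391701) = 381765851516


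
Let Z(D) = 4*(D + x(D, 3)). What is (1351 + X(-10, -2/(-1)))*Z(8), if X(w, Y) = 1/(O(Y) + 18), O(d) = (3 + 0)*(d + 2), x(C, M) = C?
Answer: 1296992/15 ≈ 86466.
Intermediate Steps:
O(d) = 6 + 3*d (O(d) = 3*(2 + d) = 6 + 3*d)
Z(D) = 8*D (Z(D) = 4*(D + D) = 4*(2*D) = 8*D)
X(w, Y) = 1/(24 + 3*Y) (X(w, Y) = 1/((6 + 3*Y) + 18) = 1/(24 + 3*Y))
(1351 + X(-10, -2/(-1)))*Z(8) = (1351 + 1/(3*(8 - 2/(-1))))*(8*8) = (1351 + 1/(3*(8 - 2*(-1))))*64 = (1351 + 1/(3*(8 + 2)))*64 = (1351 + (⅓)/10)*64 = (1351 + (⅓)*(⅒))*64 = (1351 + 1/30)*64 = (40531/30)*64 = 1296992/15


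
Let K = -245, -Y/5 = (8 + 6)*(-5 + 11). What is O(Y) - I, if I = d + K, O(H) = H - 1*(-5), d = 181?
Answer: -351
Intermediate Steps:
Y = -420 (Y = -5*(8 + 6)*(-5 + 11) = -70*6 = -5*84 = -420)
O(H) = 5 + H (O(H) = H + 5 = 5 + H)
I = -64 (I = 181 - 245 = -64)
O(Y) - I = (5 - 420) - 1*(-64) = -415 + 64 = -351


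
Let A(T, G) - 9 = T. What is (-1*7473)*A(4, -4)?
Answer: -97149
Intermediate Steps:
A(T, G) = 9 + T
(-1*7473)*A(4, -4) = (-1*7473)*(9 + 4) = -7473*13 = -97149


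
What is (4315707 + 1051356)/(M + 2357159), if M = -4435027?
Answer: -412851/159836 ≈ -2.5830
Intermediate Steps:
(4315707 + 1051356)/(M + 2357159) = (4315707 + 1051356)/(-4435027 + 2357159) = 5367063/(-2077868) = 5367063*(-1/2077868) = -412851/159836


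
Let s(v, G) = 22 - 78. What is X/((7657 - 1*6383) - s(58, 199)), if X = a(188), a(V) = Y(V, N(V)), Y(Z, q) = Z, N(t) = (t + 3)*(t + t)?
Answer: 94/665 ≈ 0.14135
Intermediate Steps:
s(v, G) = -56
N(t) = 2*t*(3 + t) (N(t) = (3 + t)*(2*t) = 2*t*(3 + t))
a(V) = V
X = 188
X/((7657 - 1*6383) - s(58, 199)) = 188/((7657 - 1*6383) - 1*(-56)) = 188/((7657 - 6383) + 56) = 188/(1274 + 56) = 188/1330 = 188*(1/1330) = 94/665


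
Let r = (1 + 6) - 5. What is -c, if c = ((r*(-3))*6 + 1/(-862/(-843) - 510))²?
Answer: -238618799238681/184099348624 ≈ -1296.1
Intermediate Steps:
r = 2 (r = 7 - 5 = 2)
c = 238618799238681/184099348624 (c = ((2*(-3))*6 + 1/(-862/(-843) - 510))² = (-6*6 + 1/(-862*(-1/843) - 510))² = (-36 + 1/(862/843 - 510))² = (-36 + 1/(-429068/843))² = (-36 - 843/429068)² = (-15447291/429068)² = 238618799238681/184099348624 ≈ 1296.1)
-c = -1*238618799238681/184099348624 = -238618799238681/184099348624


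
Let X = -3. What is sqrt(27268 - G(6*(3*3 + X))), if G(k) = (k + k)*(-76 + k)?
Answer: 2*sqrt(7537) ≈ 173.63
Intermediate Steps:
G(k) = 2*k*(-76 + k) (G(k) = (2*k)*(-76 + k) = 2*k*(-76 + k))
sqrt(27268 - G(6*(3*3 + X))) = sqrt(27268 - 2*6*(3*3 - 3)*(-76 + 6*(3*3 - 3))) = sqrt(27268 - 2*6*(9 - 3)*(-76 + 6*(9 - 3))) = sqrt(27268 - 2*6*6*(-76 + 6*6)) = sqrt(27268 - 2*36*(-76 + 36)) = sqrt(27268 - 2*36*(-40)) = sqrt(27268 - 1*(-2880)) = sqrt(27268 + 2880) = sqrt(30148) = 2*sqrt(7537)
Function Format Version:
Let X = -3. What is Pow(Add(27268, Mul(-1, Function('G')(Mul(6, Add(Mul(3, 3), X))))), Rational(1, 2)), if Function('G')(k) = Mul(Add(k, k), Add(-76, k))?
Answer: Mul(2, Pow(7537, Rational(1, 2))) ≈ 173.63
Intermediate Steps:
Function('G')(k) = Mul(2, k, Add(-76, k)) (Function('G')(k) = Mul(Mul(2, k), Add(-76, k)) = Mul(2, k, Add(-76, k)))
Pow(Add(27268, Mul(-1, Function('G')(Mul(6, Add(Mul(3, 3), X))))), Rational(1, 2)) = Pow(Add(27268, Mul(-1, Mul(2, Mul(6, Add(Mul(3, 3), -3)), Add(-76, Mul(6, Add(Mul(3, 3), -3)))))), Rational(1, 2)) = Pow(Add(27268, Mul(-1, Mul(2, Mul(6, Add(9, -3)), Add(-76, Mul(6, Add(9, -3)))))), Rational(1, 2)) = Pow(Add(27268, Mul(-1, Mul(2, Mul(6, 6), Add(-76, Mul(6, 6))))), Rational(1, 2)) = Pow(Add(27268, Mul(-1, Mul(2, 36, Add(-76, 36)))), Rational(1, 2)) = Pow(Add(27268, Mul(-1, Mul(2, 36, -40))), Rational(1, 2)) = Pow(Add(27268, Mul(-1, -2880)), Rational(1, 2)) = Pow(Add(27268, 2880), Rational(1, 2)) = Pow(30148, Rational(1, 2)) = Mul(2, Pow(7537, Rational(1, 2)))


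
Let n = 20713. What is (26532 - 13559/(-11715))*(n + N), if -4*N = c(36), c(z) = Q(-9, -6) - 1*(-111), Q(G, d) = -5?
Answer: 4286738434749/7810 ≈ 5.4888e+8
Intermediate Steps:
c(z) = 106 (c(z) = -5 - 1*(-111) = -5 + 111 = 106)
N = -53/2 (N = -1/4*106 = -53/2 ≈ -26.500)
(26532 - 13559/(-11715))*(n + N) = (26532 - 13559/(-11715))*(20713 - 53/2) = (26532 - 13559*(-1/11715))*(41373/2) = (26532 + 13559/11715)*(41373/2) = (310835939/11715)*(41373/2) = 4286738434749/7810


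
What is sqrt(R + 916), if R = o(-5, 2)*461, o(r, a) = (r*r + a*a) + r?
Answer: 2*sqrt(2995) ≈ 109.45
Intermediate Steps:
o(r, a) = r + a**2 + r**2 (o(r, a) = (r**2 + a**2) + r = (a**2 + r**2) + r = r + a**2 + r**2)
R = 11064 (R = (-5 + 2**2 + (-5)**2)*461 = (-5 + 4 + 25)*461 = 24*461 = 11064)
sqrt(R + 916) = sqrt(11064 + 916) = sqrt(11980) = 2*sqrt(2995)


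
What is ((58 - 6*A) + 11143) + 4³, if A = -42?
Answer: 11517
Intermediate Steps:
((58 - 6*A) + 11143) + 4³ = ((58 - 6*(-42)) + 11143) + 4³ = ((58 + 252) + 11143) + 64 = (310 + 11143) + 64 = 11453 + 64 = 11517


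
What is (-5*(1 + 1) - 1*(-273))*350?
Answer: 92050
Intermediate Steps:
(-5*(1 + 1) - 1*(-273))*350 = (-5*2 + 273)*350 = (-10 + 273)*350 = 263*350 = 92050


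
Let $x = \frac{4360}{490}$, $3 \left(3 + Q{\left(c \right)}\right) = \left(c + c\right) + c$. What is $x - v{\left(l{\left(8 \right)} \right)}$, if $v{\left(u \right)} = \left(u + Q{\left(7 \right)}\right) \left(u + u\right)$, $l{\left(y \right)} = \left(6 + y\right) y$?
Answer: $- \frac{1272780}{49} \approx -25975.0$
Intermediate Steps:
$l{\left(y \right)} = y \left(6 + y\right)$
$Q{\left(c \right)} = -3 + c$ ($Q{\left(c \right)} = -3 + \frac{\left(c + c\right) + c}{3} = -3 + \frac{2 c + c}{3} = -3 + \frac{3 c}{3} = -3 + c$)
$x = \frac{436}{49}$ ($x = 4360 \cdot \frac{1}{490} = \frac{436}{49} \approx 8.898$)
$v{\left(u \right)} = 2 u \left(4 + u\right)$ ($v{\left(u \right)} = \left(u + \left(-3 + 7\right)\right) \left(u + u\right) = \left(u + 4\right) 2 u = \left(4 + u\right) 2 u = 2 u \left(4 + u\right)$)
$x - v{\left(l{\left(8 \right)} \right)} = \frac{436}{49} - 2 \cdot 8 \left(6 + 8\right) \left(4 + 8 \left(6 + 8\right)\right) = \frac{436}{49} - 2 \cdot 8 \cdot 14 \left(4 + 8 \cdot 14\right) = \frac{436}{49} - 2 \cdot 112 \left(4 + 112\right) = \frac{436}{49} - 2 \cdot 112 \cdot 116 = \frac{436}{49} - 25984 = - \frac{1272780}{49}$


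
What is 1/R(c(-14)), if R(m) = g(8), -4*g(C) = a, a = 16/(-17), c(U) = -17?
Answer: 17/4 ≈ 4.2500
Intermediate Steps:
a = -16/17 (a = 16*(-1/17) = -16/17 ≈ -0.94118)
g(C) = 4/17 (g(C) = -1/4*(-16/17) = 4/17)
R(m) = 4/17
1/R(c(-14)) = 1/(4/17) = 17/4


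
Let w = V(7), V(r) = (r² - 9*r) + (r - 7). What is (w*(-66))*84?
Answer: 77616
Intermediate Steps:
V(r) = -7 + r² - 8*r (V(r) = (r² - 9*r) + (-7 + r) = -7 + r² - 8*r)
w = -14 (w = -7 + 7² - 8*7 = -7 + 49 - 56 = -14)
(w*(-66))*84 = -14*(-66)*84 = 924*84 = 77616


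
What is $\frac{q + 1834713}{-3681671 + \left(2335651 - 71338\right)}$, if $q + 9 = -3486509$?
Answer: $\frac{97165}{83374} \approx 1.1654$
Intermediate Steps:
$q = -3486518$ ($q = -9 - 3486509 = -3486518$)
$\frac{q + 1834713}{-3681671 + \left(2335651 - 71338\right)} = \frac{-3486518 + 1834713}{-3681671 + \left(2335651 - 71338\right)} = - \frac{1651805}{-3681671 + 2264313} = - \frac{1651805}{-1417358} = \left(-1651805\right) \left(- \frac{1}{1417358}\right) = \frac{97165}{83374}$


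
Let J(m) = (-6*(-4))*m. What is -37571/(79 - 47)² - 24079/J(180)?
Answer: -5842613/138240 ≈ -42.264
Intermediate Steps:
J(m) = 24*m
-37571/(79 - 47)² - 24079/J(180) = -37571/(79 - 47)² - 24079/(24*180) = -37571/(32²) - 24079/4320 = -37571/1024 - 24079*1/4320 = -37571*1/1024 - 24079/4320 = -37571/1024 - 24079/4320 = -5842613/138240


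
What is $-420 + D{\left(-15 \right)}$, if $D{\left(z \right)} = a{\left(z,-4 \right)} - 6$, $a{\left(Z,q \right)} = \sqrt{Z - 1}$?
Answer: $-426 + 4 i \approx -426.0 + 4.0 i$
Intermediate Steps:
$a{\left(Z,q \right)} = \sqrt{-1 + Z}$
$D{\left(z \right)} = -6 + \sqrt{-1 + z}$ ($D{\left(z \right)} = \sqrt{-1 + z} - 6 = -6 + \sqrt{-1 + z}$)
$-420 + D{\left(-15 \right)} = -420 - \left(6 - \sqrt{-1 - 15}\right) = -420 - \left(6 - \sqrt{-16}\right) = -420 - \left(6 - 4 i\right) = -426 + 4 i$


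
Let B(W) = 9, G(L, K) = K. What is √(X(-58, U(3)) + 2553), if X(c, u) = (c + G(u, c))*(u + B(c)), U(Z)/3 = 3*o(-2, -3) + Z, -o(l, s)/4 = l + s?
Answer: I*√20415 ≈ 142.88*I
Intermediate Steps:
o(l, s) = -4*l - 4*s (o(l, s) = -4*(l + s) = -4*l - 4*s)
U(Z) = 180 + 3*Z (U(Z) = 3*(3*(-4*(-2) - 4*(-3)) + Z) = 3*(3*(8 + 12) + Z) = 3*(3*20 + Z) = 3*(60 + Z) = 180 + 3*Z)
X(c, u) = 2*c*(9 + u) (X(c, u) = (c + c)*(u + 9) = (2*c)*(9 + u) = 2*c*(9 + u))
√(X(-58, U(3)) + 2553) = √(2*(-58)*(9 + (180 + 3*3)) + 2553) = √(2*(-58)*(9 + (180 + 9)) + 2553) = √(2*(-58)*(9 + 189) + 2553) = √(2*(-58)*198 + 2553) = √(-22968 + 2553) = √(-20415) = I*√20415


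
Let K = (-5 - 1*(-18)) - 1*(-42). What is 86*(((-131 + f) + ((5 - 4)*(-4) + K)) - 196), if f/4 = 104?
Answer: 12040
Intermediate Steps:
f = 416 (f = 4*104 = 416)
K = 55 (K = (-5 + 18) + 42 = 13 + 42 = 55)
86*(((-131 + f) + ((5 - 4)*(-4) + K)) - 196) = 86*(((-131 + 416) + ((5 - 4)*(-4) + 55)) - 196) = 86*((285 + (1*(-4) + 55)) - 196) = 86*((285 + (-4 + 55)) - 196) = 86*((285 + 51) - 196) = 86*(336 - 196) = 86*140 = 12040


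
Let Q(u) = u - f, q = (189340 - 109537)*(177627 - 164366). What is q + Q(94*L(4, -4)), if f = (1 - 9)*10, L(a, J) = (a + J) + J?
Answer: 1058267287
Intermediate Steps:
L(a, J) = a + 2*J (L(a, J) = (J + a) + J = a + 2*J)
f = -80 (f = -8*10 = -80)
q = 1058267583 (q = 79803*13261 = 1058267583)
Q(u) = 80 + u (Q(u) = u - 1*(-80) = u + 80 = 80 + u)
q + Q(94*L(4, -4)) = 1058267583 + (80 + 94*(4 + 2*(-4))) = 1058267583 + (80 + 94*(4 - 8)) = 1058267583 + (80 + 94*(-4)) = 1058267583 + (80 - 376) = 1058267583 - 296 = 1058267287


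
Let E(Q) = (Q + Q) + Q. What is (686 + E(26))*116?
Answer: 88624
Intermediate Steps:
E(Q) = 3*Q (E(Q) = 2*Q + Q = 3*Q)
(686 + E(26))*116 = (686 + 3*26)*116 = (686 + 78)*116 = 764*116 = 88624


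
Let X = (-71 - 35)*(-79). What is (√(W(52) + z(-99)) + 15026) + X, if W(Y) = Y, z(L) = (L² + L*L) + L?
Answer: 23400 + √19555 ≈ 23540.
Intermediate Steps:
z(L) = L + 2*L² (z(L) = (L² + L²) + L = 2*L² + L = L + 2*L²)
X = 8374 (X = -106*(-79) = 8374)
(√(W(52) + z(-99)) + 15026) + X = (√(52 - 99*(1 + 2*(-99))) + 15026) + 8374 = (√(52 - 99*(1 - 198)) + 15026) + 8374 = (√(52 - 99*(-197)) + 15026) + 8374 = (√(52 + 19503) + 15026) + 8374 = (√19555 + 15026) + 8374 = (15026 + √19555) + 8374 = 23400 + √19555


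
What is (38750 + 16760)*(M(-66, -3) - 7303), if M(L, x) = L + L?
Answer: -412716850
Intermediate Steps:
M(L, x) = 2*L
(38750 + 16760)*(M(-66, -3) - 7303) = (38750 + 16760)*(2*(-66) - 7303) = 55510*(-132 - 7303) = 55510*(-7435) = -412716850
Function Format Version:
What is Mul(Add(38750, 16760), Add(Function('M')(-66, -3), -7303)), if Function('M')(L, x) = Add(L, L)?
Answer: -412716850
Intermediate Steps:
Function('M')(L, x) = Mul(2, L)
Mul(Add(38750, 16760), Add(Function('M')(-66, -3), -7303)) = Mul(Add(38750, 16760), Add(Mul(2, -66), -7303)) = Mul(55510, Add(-132, -7303)) = Mul(55510, -7435) = -412716850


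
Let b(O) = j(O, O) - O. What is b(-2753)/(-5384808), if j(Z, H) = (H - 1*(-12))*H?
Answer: -1258121/897468 ≈ -1.4019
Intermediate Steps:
j(Z, H) = H*(12 + H) (j(Z, H) = (H + 12)*H = (12 + H)*H = H*(12 + H))
b(O) = -O + O*(12 + O) (b(O) = O*(12 + O) - O = -O + O*(12 + O))
b(-2753)/(-5384808) = -2753*(11 - 2753)/(-5384808) = -2753*(-2742)*(-1/5384808) = 7548726*(-1/5384808) = -1258121/897468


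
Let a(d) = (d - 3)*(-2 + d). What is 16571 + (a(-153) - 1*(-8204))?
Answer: 48955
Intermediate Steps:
a(d) = (-3 + d)*(-2 + d)
16571 + (a(-153) - 1*(-8204)) = 16571 + ((6 + (-153)² - 5*(-153)) - 1*(-8204)) = 16571 + ((6 + 23409 + 765) + 8204) = 16571 + (24180 + 8204) = 16571 + 32384 = 48955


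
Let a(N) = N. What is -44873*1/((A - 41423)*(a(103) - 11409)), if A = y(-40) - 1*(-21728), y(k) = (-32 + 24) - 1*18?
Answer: -44873/222965626 ≈ -0.00020126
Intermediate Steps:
y(k) = -26 (y(k) = -8 - 18 = -26)
A = 21702 (A = -26 - 1*(-21728) = -26 + 21728 = 21702)
-44873*1/((A - 41423)*(a(103) - 11409)) = -44873*1/((103 - 11409)*(21702 - 41423)) = -44873/((-19721*(-11306))) = -44873/222965626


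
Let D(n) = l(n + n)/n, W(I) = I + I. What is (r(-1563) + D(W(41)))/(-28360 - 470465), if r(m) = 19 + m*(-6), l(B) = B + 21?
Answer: -256913/13634550 ≈ -0.018843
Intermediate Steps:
l(B) = 21 + B
W(I) = 2*I
r(m) = 19 - 6*m
D(n) = (21 + 2*n)/n (D(n) = (21 + (n + n))/n = (21 + 2*n)/n)
(r(-1563) + D(W(41)))/(-28360 - 470465) = ((19 - 6*(-1563)) + (2 + 21/((2*41))))/(-28360 - 470465) = ((19 + 9378) + (2 + 21/82))/(-498825) = (9397 + (2 + 21*(1/82)))*(-1/498825) = (9397 + (2 + 21/82))*(-1/498825) = (9397 + 185/82)*(-1/498825) = (770739/82)*(-1/498825) = -256913/13634550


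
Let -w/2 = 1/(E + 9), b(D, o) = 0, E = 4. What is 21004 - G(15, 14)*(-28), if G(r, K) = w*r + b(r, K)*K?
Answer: 272212/13 ≈ 20939.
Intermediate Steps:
w = -2/13 (w = -2/(4 + 9) = -2/13 ≈ -0.15385)
G(r, K) = -2*r/13 (G(r, K) = -2*r/13 + 0*K = -2*r/13 + 0 = -2*r/13)
21004 - G(15, 14)*(-28) = 21004 - (-2/13*15)*(-28) = 21004 - (-30)*(-28)/13 = 21004 - 1*840/13 = 21004 - 840/13 = 272212/13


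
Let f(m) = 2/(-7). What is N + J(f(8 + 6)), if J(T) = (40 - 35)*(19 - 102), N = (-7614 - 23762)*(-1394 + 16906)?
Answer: -486704927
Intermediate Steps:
N = -486704512 (N = -31376*15512 = -486704512)
f(m) = -2/7 (f(m) = 2*(-1/7) = -2/7)
J(T) = -415 (J(T) = 5*(-83) = -415)
N + J(f(8 + 6)) = -486704512 - 415 = -486704927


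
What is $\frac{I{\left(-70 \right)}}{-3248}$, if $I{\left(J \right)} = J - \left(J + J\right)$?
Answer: $- \frac{5}{232} \approx -0.021552$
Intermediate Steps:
$I{\left(J \right)} = - J$ ($I{\left(J \right)} = J - 2 J = - J$)
$\frac{I{\left(-70 \right)}}{-3248} = \frac{\left(-1\right) \left(-70\right)}{-3248} = 70 \left(- \frac{1}{3248}\right) = - \frac{5}{232}$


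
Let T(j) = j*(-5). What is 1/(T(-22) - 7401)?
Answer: -1/7291 ≈ -0.00013716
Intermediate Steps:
T(j) = -5*j
1/(T(-22) - 7401) = 1/(-5*(-22) - 7401) = 1/(110 - 7401) = 1/(-7291) = -1/7291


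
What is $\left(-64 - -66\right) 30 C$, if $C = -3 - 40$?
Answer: $-2580$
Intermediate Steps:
$C = -43$ ($C = -3 - 40 = -43$)
$\left(-64 - -66\right) 30 C = \left(-64 - -66\right) 30 \left(-43\right) = \left(-64 + 66\right) 30 \left(-43\right) = 2 \cdot 30 \left(-43\right) = 60 \left(-43\right) = -2580$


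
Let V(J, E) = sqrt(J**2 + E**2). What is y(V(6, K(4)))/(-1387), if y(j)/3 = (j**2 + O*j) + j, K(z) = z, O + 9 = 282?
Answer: -156/1387 - 1644*sqrt(13)/1387 ≈ -4.3861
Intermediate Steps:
O = 273 (O = -9 + 282 = 273)
V(J, E) = sqrt(E**2 + J**2)
y(j) = 3*j**2 + 822*j (y(j) = 3*((j**2 + 273*j) + j) = 3*(j**2 + 274*j) = 3*j**2 + 822*j)
y(V(6, K(4)))/(-1387) = (3*sqrt(4**2 + 6**2)*(274 + sqrt(4**2 + 6**2)))/(-1387) = (3*sqrt(16 + 36)*(274 + sqrt(16 + 36)))*(-1/1387) = (3*sqrt(52)*(274 + sqrt(52)))*(-1/1387) = (3*(2*sqrt(13))*(274 + 2*sqrt(13)))*(-1/1387) = (6*sqrt(13)*(274 + 2*sqrt(13)))*(-1/1387) = -6*sqrt(13)*(274 + 2*sqrt(13))/1387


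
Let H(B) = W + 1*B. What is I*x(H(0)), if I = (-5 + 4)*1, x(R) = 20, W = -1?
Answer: -20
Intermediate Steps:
H(B) = -1 + B (H(B) = -1 + 1*B = -1 + B)
I = -1 (I = -1*1 = -1)
I*x(H(0)) = -1*20 = -20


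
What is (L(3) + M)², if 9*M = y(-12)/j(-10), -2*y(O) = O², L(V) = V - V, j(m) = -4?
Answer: 4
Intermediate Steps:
L(V) = 0
y(O) = -O²/2
M = 2 (M = (-½*(-12)²/(-4))/9 = (-½*144*(-¼))/9 = (-72*(-¼))/9 = (⅑)*18 = 2)
(L(3) + M)² = (0 + 2)² = 2² = 4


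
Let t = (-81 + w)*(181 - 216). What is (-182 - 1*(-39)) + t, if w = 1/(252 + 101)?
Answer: 950241/353 ≈ 2691.9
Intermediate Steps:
w = 1/353 ≈ 0.0028329
t = 1000720/353 (t = (-81 + 1/353)*(181 - 216) = -28592/353*(-35) = 1000720/353 ≈ 2834.9)
(-182 - 1*(-39)) + t = (-182 - 1*(-39)) + 1000720/353 = (-182 + 39) + 1000720/353 = -143 + 1000720/353 = 950241/353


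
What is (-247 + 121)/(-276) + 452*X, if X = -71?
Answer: -1476211/46 ≈ -32092.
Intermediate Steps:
(-247 + 121)/(-276) + 452*X = (-247 + 121)/(-276) + 452*(-71) = -126*(-1/276) - 32092 = 21/46 - 32092 = -1476211/46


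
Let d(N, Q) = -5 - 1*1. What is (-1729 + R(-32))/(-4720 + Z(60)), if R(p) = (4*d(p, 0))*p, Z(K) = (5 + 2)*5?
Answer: 961/4685 ≈ 0.20512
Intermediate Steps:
d(N, Q) = -6 (d(N, Q) = -5 - 1 = -6)
Z(K) = 35 (Z(K) = 7*5 = 35)
R(p) = -24*p (R(p) = (4*(-6))*p = -24*p)
(-1729 + R(-32))/(-4720 + Z(60)) = (-1729 - 24*(-32))/(-4720 + 35) = (-1729 + 768)/(-4685) = -961*(-1/4685) = 961/4685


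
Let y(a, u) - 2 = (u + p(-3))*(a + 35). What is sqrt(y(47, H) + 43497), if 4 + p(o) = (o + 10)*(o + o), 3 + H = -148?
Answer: sqrt(27345) ≈ 165.36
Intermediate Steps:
H = -151 (H = -3 - 148 = -151)
p(o) = -4 + 2*o*(10 + o) (p(o) = -4 + (o + 10)*(o + o) = -4 + (10 + o)*(2*o) = -4 + 2*o*(10 + o))
y(a, u) = 2 + (-46 + u)*(35 + a) (y(a, u) = 2 + (u + (-4 + 2*(-3)**2 + 20*(-3)))*(a + 35) = 2 + (u + (-4 + 2*9 - 60))*(35 + a) = 2 + (u + (-4 + 18 - 60))*(35 + a) = 2 + (u - 46)*(35 + a) = 2 + (-46 + u)*(35 + a))
sqrt(y(47, H) + 43497) = sqrt((-1608 - 46*47 + 35*(-151) + 47*(-151)) + 43497) = sqrt((-1608 - 2162 - 5285 - 7097) + 43497) = sqrt(-16152 + 43497) = sqrt(27345)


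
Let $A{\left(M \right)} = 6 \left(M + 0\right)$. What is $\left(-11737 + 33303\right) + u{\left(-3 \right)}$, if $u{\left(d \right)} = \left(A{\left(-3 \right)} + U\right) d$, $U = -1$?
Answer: $21623$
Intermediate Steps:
$A{\left(M \right)} = 6 M$
$u{\left(d \right)} = - 19 d$ ($u{\left(d \right)} = \left(6 \left(-3\right) - 1\right) d = \left(-18 - 1\right) d = - 19 d$)
$\left(-11737 + 33303\right) + u{\left(-3 \right)} = \left(-11737 + 33303\right) - -57 = 21566 + 57 = 21623$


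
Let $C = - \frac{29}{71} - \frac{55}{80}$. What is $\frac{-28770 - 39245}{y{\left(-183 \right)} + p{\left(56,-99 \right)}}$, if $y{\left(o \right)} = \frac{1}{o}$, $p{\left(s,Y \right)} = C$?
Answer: $\frac{14139502320}{228971} \approx 61752.0$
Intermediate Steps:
$C = - \frac{1245}{1136}$ ($C = \left(-29\right) \frac{1}{71} - \frac{11}{16} = - \frac{29}{71} - \frac{11}{16} = - \frac{1245}{1136} \approx -1.096$)
$p{\left(s,Y \right)} = - \frac{1245}{1136}$
$\frac{-28770 - 39245}{y{\left(-183 \right)} + p{\left(56,-99 \right)}} = \frac{-28770 - 39245}{\frac{1}{-183} - \frac{1245}{1136}} = - \frac{68015}{- \frac{1}{183} - \frac{1245}{1136}} = - \frac{68015}{- \frac{228971}{207888}} = \left(-68015\right) \left(- \frac{207888}{228971}\right) = \frac{14139502320}{228971}$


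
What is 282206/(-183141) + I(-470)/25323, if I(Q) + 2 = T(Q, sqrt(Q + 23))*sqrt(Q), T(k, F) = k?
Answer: -2382222940/1545893181 - 470*I*sqrt(470)/25323 ≈ -1.541 - 0.40238*I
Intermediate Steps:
I(Q) = -2 + Q**(3/2) (I(Q) = -2 + Q*sqrt(Q) = -2 + Q**(3/2))
282206/(-183141) + I(-470)/25323 = 282206/(-183141) + (-2 + (-470)**(3/2))/25323 = 282206*(-1/183141) + (-2 - 470*I*sqrt(470))*(1/25323) = -282206/183141 + (-2/25323 - 470*I*sqrt(470)/25323) = -2382222940/1545893181 - 470*I*sqrt(470)/25323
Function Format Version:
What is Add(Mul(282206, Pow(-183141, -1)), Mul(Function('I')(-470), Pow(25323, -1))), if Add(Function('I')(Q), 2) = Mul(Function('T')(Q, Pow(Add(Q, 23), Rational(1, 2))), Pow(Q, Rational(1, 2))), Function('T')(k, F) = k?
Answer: Add(Rational(-2382222940, 1545893181), Mul(Rational(-470, 25323), I, Pow(470, Rational(1, 2)))) ≈ Add(-1.5410, Mul(-0.40238, I))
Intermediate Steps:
Function('I')(Q) = Add(-2, Pow(Q, Rational(3, 2))) (Function('I')(Q) = Add(-2, Mul(Q, Pow(Q, Rational(1, 2)))) = Add(-2, Pow(Q, Rational(3, 2))))
Add(Mul(282206, Pow(-183141, -1)), Mul(Function('I')(-470), Pow(25323, -1))) = Add(Mul(282206, Pow(-183141, -1)), Mul(Add(-2, Pow(-470, Rational(3, 2))), Pow(25323, -1))) = Add(Mul(282206, Rational(-1, 183141)), Mul(Add(-2, Mul(-470, I, Pow(470, Rational(1, 2)))), Rational(1, 25323))) = Add(Rational(-282206, 183141), Add(Rational(-2, 25323), Mul(Rational(-470, 25323), I, Pow(470, Rational(1, 2))))) = Add(Rational(-2382222940, 1545893181), Mul(Rational(-470, 25323), I, Pow(470, Rational(1, 2))))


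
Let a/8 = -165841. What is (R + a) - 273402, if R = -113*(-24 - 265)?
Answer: -1567473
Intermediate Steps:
a = -1326728 (a = 8*(-165841) = -1326728)
R = 32657 (R = -113*(-289) = 32657)
(R + a) - 273402 = (32657 - 1326728) - 273402 = -1294071 - 273402 = -1567473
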